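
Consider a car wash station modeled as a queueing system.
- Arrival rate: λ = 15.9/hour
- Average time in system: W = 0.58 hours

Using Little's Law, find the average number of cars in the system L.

Little's Law: L = λW
L = 15.9 × 0.58 = 9.2220 cars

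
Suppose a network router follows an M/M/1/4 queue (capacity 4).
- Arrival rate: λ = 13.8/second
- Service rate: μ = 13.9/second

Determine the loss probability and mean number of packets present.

ρ = λ/μ = 13.8/13.9 = 0.99281
P₀ = (1-ρ)/(1-ρ^(K+1)) = (1-0.99281)/(1-0.99281^5) = 0.007190/0.03544 = 0.2029
P_K = P₀×ρ^K = 0.2029 × 0.99281^4 = 0.2029 × 0.9715 = 0.1971
Blocking probability P_4 = 0.1971 (19.71%)
L = ρ[1 - (K+1)ρ^K + Kρ^(K+1)] / [(1-ρ)(1-ρ^(K+1))]
L = 0.99281 × (1 - 5×0.971548692 + 4×0.964563257) / ((1 - 0.99281) × (1 - 0.964563257)) = 1.9856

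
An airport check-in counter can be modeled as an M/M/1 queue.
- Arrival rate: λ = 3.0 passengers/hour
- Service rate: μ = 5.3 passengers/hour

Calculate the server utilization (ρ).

Server utilization: ρ = λ/μ
ρ = 3.0/5.3 = 0.5660
The server is busy 56.60% of the time.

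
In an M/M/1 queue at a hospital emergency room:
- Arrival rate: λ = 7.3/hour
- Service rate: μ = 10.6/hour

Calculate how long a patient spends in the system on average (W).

First, compute utilization: ρ = λ/μ = 7.3/10.6 = 0.6887
For M/M/1: W = 1/(μ-λ)
W = 1/(10.6-7.3) = 1/3.30
W = 0.3030 hours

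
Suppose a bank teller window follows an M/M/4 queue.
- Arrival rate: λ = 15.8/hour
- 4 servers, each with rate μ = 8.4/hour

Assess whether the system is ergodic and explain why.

Stability requires ρ = λ/(cμ) < 1
ρ = 15.8/(4 × 8.4) = 15.8/33.60 = 0.4702
Since 0.4702 < 1, the system is STABLE.
The servers are busy 47.02% of the time.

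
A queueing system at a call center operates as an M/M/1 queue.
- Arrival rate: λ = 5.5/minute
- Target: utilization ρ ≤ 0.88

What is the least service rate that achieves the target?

ρ = λ/μ, so μ = λ/ρ
μ ≥ 5.5/0.88 = 6.2500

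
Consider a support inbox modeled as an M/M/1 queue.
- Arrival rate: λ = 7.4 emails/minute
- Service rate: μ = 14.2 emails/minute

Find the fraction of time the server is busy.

Server utilization: ρ = λ/μ
ρ = 7.4/14.2 = 0.5211
The server is busy 52.11% of the time.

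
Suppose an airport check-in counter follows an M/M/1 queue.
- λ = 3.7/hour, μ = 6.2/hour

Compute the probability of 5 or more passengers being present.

ρ = λ/μ = 3.7/6.2 = 0.59677
P(N ≥ n) = ρⁿ
P(N ≥ 5) = 0.59677^5
P(N ≥ 5) = 0.07569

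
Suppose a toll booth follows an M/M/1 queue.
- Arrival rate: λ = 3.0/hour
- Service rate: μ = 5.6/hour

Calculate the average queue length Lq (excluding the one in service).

ρ = λ/μ = 3.0/5.6 = 0.5357
For M/M/1: Lq = λ²/(μ(μ-λ))
Lq = 9.00/(5.6 × 2.60)
Lq = 0.6181 vehicles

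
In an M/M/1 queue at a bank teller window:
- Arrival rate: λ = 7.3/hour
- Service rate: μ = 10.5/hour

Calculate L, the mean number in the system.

ρ = λ/μ = 7.3/10.5 = 0.6952
For M/M/1: L = λ/(μ-λ)
L = 7.3/(10.5-7.3) = 7.3/3.20
L = 2.2812 transactions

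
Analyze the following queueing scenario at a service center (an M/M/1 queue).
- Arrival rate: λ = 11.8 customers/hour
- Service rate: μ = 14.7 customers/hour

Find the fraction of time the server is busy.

Server utilization: ρ = λ/μ
ρ = 11.8/14.7 = 0.8027
The server is busy 80.27% of the time.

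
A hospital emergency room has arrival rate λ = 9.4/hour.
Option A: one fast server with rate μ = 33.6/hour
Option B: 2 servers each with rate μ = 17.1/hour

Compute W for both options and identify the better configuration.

Option A: single server μ = 33.6 (M/M/1)
  ρ_A = 9.4/33.6 = 0.2798
  W_A = 1/(μ-λ) = 1/(33.6-9.4) = 1/24.20 = 0.04132

Option B: 2 servers μ = 17.1 (M/M/2)
  ρ_B = λ/(cμ) = 9.4/(2×17.1) = 0.2749
  Offered load a = λ/μ = cρ = 9.4/17.1 = 0.5497
  P₀ = [ Σₙ₌₀^1 aⁿ/n! + a^2/(2!(1-ρ)) ]⁻¹
  Σ = a^0/0! + a^1/1! = 1.0000 + 0.5497 = 1.5497
  a^2/(2!(1-ρ)) = 0.3022/(2 × 0.7251) = 0.2084
  P₀ = 1/(1.5497 + 0.2084) = 0.5688
  Lq = P₀·a^2·ρ / (2!(1-ρ)²) = 0.56881 × 0.30218 × 0.27485 / (2 × 0.52584) = 0.04492
  Wq_B = Lq/λ = 0.04492/9.4 = 0.004779
  W_B = Wq_B + 1/μ = 0.004779 + 0.05848 = 0.06326

Since W_A = 0.04132 < W_B = 0.06326, Option A (single fast server) has the shorter time in system.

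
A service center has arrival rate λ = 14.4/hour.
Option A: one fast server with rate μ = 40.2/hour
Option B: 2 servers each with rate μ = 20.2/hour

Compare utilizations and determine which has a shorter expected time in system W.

Option A: single server μ = 40.2 (M/M/1)
  ρ_A = 14.4/40.2 = 0.3582
  W_A = 1/(μ-λ) = 1/(40.2-14.4) = 1/25.80 = 0.03876

Option B: 2 servers μ = 20.2 (M/M/2)
  ρ_B = λ/(cμ) = 14.4/(2×20.2) = 0.3564
  Offered load a = λ/μ = cρ = 14.4/20.2 = 0.7129
  P₀ = [ Σₙ₌₀^1 aⁿ/n! + a^2/(2!(1-ρ)) ]⁻¹
  Σ = a^0/0! + a^1/1! = 1.0000 + 0.7129 = 1.7129
  a^2/(2!(1-ρ)) = 0.5082/(2 × 0.6436) = 0.3948
  P₀ = 1/(1.7129 + 0.3948) = 0.4745
  Lq = P₀·a^2·ρ / (2!(1-ρ)²) = 0.4745 × 0.5082 × 0.3564 / (2 × 0.4142) = 0.1037
  Wq_B = Lq/λ = 0.10375/14.4 = 0.007205
  W_B = Wq_B + 1/μ = 0.007205 + 0.04950 = 0.05671

Since W_A = 0.03876 < W_B = 0.05671, Option A (single fast server) has the shorter time in system.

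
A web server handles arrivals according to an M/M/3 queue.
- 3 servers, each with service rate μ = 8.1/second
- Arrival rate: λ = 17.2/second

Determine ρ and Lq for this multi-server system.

Traffic intensity: ρ = λ/(cμ) = 17.2/(3×8.1) = 0.7078
Since ρ = 0.7078 < 1, system is stable.
Offered load a = λ/μ = cρ = 17.2/8.1 = 2.1235
P₀ = [ Σₙ₌₀^2 aⁿ/n! + a^3/(3!(1-ρ)) ]⁻¹
Σ = a^0/0! + a^1/1! + a^2/2! = 1.0000 + 2.1235 + 2.2545 = 5.3780
a^3/(3!(1-ρ)) = 9.5748/(6 × 0.29218) = 5.4617
P₀ = 1/(5.3780 + 5.4617) = 0.09225
Lq = P₀·a^3·ρ / (3!(1-ρ)²) = 0.092254 × 9.5748 × 0.70782 / (6 × 0.085370) = 1.2206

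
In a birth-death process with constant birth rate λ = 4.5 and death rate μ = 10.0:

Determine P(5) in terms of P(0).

For constant rates: P(n)/P(0) = (λ/μ)^n
P(5)/P(0) = (4.5/10.0)^5 = 0.4500^5 = 0.01845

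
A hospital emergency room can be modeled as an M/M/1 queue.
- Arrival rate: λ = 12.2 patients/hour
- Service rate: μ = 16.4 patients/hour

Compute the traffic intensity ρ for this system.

Server utilization: ρ = λ/μ
ρ = 12.2/16.4 = 0.7439
The server is busy 74.39% of the time.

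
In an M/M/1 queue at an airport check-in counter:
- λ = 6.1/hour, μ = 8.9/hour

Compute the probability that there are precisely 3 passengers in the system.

ρ = λ/μ = 6.1/8.9 = 0.6854
P(n) = (1-ρ)ρⁿ
P(3) = (1-0.6854) × 0.6854^3
P(3) = 0.3146 × 0.3220
P(3) = 0.1013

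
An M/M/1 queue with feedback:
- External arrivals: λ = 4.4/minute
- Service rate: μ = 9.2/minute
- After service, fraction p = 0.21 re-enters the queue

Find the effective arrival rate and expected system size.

Effective arrival rate: λ_eff = λ/(1-p) = 4.4/(1-0.21) = 4.4/0.79 = 5.5696
ρ = λ_eff/μ = 5.5696/9.2 = 0.6054
L = ρ/(1-ρ) = 0.6054/(1-0.6054) = 1.5342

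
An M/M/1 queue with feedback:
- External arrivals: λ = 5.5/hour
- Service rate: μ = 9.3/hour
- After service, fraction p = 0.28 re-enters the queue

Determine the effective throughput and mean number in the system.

Effective arrival rate: λ_eff = λ/(1-p) = 5.5/(1-0.28) = 5.5/0.72 = 7.63889
ρ = λ_eff/μ = 7.63889/9.3 = 0.821386
L = ρ/(1-ρ) = 0.821386/(1-0.821386) = 4.5987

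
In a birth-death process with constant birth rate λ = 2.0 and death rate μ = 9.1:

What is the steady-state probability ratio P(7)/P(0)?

For constant rates: P(n)/P(0) = (λ/μ)^n
P(7)/P(0) = (2.0/9.1)^7 = 0.21978^7 = 0.00002477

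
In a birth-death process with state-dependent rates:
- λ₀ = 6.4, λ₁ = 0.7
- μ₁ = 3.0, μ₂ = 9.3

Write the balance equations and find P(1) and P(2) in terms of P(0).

Balance equations:
State 0: λ₀P₀ = μ₁P₁ → P₁ = (λ₀/μ₁)P₀ = (6.4/3.0)P₀ = 2.1333P₀
State 1: P₂ = (λ₀λ₁)/(μ₁μ₂)P₀ = (6.4×0.7)/(3.0×9.3)P₀ = 0.1606P₀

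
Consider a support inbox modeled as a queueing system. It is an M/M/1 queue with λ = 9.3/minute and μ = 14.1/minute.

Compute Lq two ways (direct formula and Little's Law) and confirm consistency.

Method 1 (direct): Lq = λ²/(μ(μ-λ)) = 86.49/(14.1 × 4.80) = 1.2779

Method 2 (Little's Law):
W = 1/(μ-λ) = 1/4.80 = 0.20833
Wq = W - 1/μ = 0.20833 - 0.070922 = 0.13741
Lq = λWq = 9.3 × 0.13741 = 1.2779 ✔ (matches Method 1)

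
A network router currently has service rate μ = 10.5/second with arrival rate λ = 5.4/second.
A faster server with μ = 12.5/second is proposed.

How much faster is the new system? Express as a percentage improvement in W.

System 1: ρ₁ = 5.4/10.5 = 0.5143, W₁ = 1/(10.5-5.4) = 0.19608
System 2: ρ₂ = 5.4/12.5 = 0.4320, W₂ = 1/(12.5-5.4) = 0.14085
Improvement: (W₁-W₂)/W₁ = (0.19608-0.14085)/0.19608 = 28.17%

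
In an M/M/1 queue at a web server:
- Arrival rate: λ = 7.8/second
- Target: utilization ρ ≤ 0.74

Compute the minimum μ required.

ρ = λ/μ, so μ = λ/ρ
μ ≥ 7.8/0.74 = 10.5405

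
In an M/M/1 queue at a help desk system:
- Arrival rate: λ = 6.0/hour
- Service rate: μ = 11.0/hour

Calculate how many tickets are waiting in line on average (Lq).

ρ = λ/μ = 6.0/11.0 = 0.5455
For M/M/1: Lq = λ²/(μ(μ-λ))
Lq = 36.00/(11.0 × 5.00)
Lq = 0.6545 tickets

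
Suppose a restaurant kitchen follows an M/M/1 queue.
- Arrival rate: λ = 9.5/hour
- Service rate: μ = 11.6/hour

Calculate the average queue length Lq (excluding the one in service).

ρ = λ/μ = 9.5/11.6 = 0.8190
For M/M/1: Lq = λ²/(μ(μ-λ))
Lq = 90.25/(11.6 × 2.10)
Lq = 3.7048 orders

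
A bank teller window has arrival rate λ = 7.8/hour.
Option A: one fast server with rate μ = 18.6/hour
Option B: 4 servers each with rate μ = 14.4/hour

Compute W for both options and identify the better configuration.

Option A: single server μ = 18.6 (M/M/1)
  ρ_A = 7.8/18.6 = 0.4194
  W_A = 1/(μ-λ) = 1/(18.6-7.8) = 1/10.80 = 0.09259

Option B: 4 servers μ = 14.4 (M/M/4)
  ρ_B = λ/(cμ) = 7.8/(4×14.4) = 0.1354
  Offered load a = λ/μ = cρ = 7.8/14.4 = 0.5417
  P₀ = [ Σₙ₌₀^3 aⁿ/n! + a^4/(4!(1-ρ)) ]⁻¹
  Σ = a^0/0! + a^1/1! + a^2/2! + a^3/3! = 1.0000 + 0.5417 + 0.1467 + 0.02649 = 1.7149
  a^4/(4!(1-ρ)) = 0.08609/(24 × 0.8646) = 0.004149
  P₀ = 1/(1.7149 + 0.004149) = 0.5817
  Lq = P₀·a^4·ρ / (4!(1-ρ)²) = 0.5817 × 0.08609 × 0.1354 / (24 × 0.7475) = 0.0003780
  Wq_B = Lq/λ = 0.0003780/7.8 = 0.00004846
  W_B = Wq_B + 1/μ = 0.00004846 + 0.06944 = 0.06949

Since W_B = 0.06949 < W_A = 0.09259, Option B (multiple servers) has the shorter time in system.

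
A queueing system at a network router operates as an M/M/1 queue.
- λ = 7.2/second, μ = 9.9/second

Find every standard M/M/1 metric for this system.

Step 1: ρ = λ/μ = 7.2/9.9 = 0.7273
Step 2: L = λ/(μ-λ) = 7.2/2.70 = 2.6667
Step 3: Lq = λ²/(μ(μ-λ)) = 51.84/(9.9×2.70) = 1.9394
Step 4: W = 1/(μ-λ) = 1/2.70 = 0.37037
Step 5: Wq = λ/(μ(μ-λ)) = 7.2/(9.9×2.70) = 0.2694
Step 6: P(0) = 1-ρ = 0.2727
Verify: L = λW = 7.2×0.37037 = 2.6667 ✔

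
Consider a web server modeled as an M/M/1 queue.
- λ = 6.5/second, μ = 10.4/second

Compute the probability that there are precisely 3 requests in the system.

ρ = λ/μ = 6.5/10.4 = 0.6250
P(n) = (1-ρ)ρⁿ
P(3) = (1-0.6250) × 0.6250^3
P(3) = 0.37500 × 0.24414
P(3) = 0.09155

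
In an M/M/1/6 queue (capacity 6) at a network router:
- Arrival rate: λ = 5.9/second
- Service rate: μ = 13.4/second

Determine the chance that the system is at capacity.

ρ = λ/μ = 5.9/13.4 = 0.4403
P₀ = (1-ρ)/(1-ρ^(K+1)) = (1-0.4403)/(1-0.4403^7) = 0.5597/0.9968 = 0.5615
P_K = P₀×ρ^K = 0.5615 × 0.4403^6 = 0.5615 × 0.007286 = 0.004091
Blocking probability = 0.41%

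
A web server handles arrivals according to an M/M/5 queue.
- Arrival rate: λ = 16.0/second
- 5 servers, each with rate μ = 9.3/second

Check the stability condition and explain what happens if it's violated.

Stability requires ρ = λ/(cμ) < 1
ρ = 16.0/(5 × 9.3) = 16.0/46.50 = 0.3441
Since 0.3441 < 1, the system is STABLE.
The servers are busy 34.41% of the time.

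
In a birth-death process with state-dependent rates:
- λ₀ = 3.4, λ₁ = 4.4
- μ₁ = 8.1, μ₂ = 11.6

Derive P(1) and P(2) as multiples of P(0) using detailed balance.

Balance equations:
State 0: λ₀P₀ = μ₁P₁ → P₁ = (λ₀/μ₁)P₀ = (3.4/8.1)P₀ = 0.4198P₀
State 1: P₂ = (λ₀λ₁)/(μ₁μ₂)P₀ = (3.4×4.4)/(8.1×11.6)P₀ = 0.1592P₀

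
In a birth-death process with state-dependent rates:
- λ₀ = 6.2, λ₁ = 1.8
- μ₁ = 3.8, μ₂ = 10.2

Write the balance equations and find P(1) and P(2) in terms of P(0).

Balance equations:
State 0: λ₀P₀ = μ₁P₁ → P₁ = (λ₀/μ₁)P₀ = (6.2/3.8)P₀ = 1.6316P₀
State 1: P₂ = (λ₀λ₁)/(μ₁μ₂)P₀ = (6.2×1.8)/(3.8×10.2)P₀ = 0.2879P₀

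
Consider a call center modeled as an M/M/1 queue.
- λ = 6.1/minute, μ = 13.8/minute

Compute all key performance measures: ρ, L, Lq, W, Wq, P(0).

Step 1: ρ = λ/μ = 6.1/13.8 = 0.4420
Step 2: L = λ/(μ-λ) = 6.1/7.70 = 0.7922
Step 3: Lq = λ²/(μ(μ-λ)) = 37.21/(13.8×7.70) = 0.3502
Step 4: W = 1/(μ-λ) = 1/7.70 = 0.12987
Step 5: Wq = λ/(μ(μ-λ)) = 6.1/(13.8×7.70) = 0.05741
Step 6: P(0) = 1-ρ = 0.5580
Verify: L = λW = 6.1×0.12987 = 0.7922 ✔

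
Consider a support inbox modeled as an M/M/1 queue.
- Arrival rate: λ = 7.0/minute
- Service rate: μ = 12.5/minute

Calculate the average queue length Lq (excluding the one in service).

ρ = λ/μ = 7.0/12.5 = 0.5600
For M/M/1: Lq = λ²/(μ(μ-λ))
Lq = 49.00/(12.5 × 5.50)
Lq = 0.7127 emails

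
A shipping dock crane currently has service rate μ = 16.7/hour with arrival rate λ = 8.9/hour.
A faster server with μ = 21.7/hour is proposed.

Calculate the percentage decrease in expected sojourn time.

System 1: ρ₁ = 8.9/16.7 = 0.5329, W₁ = 1/(16.7-8.9) = 0.1282
System 2: ρ₂ = 8.9/21.7 = 0.4101, W₂ = 1/(21.7-8.9) = 0.07812
Improvement: (W₁-W₂)/W₁ = (0.1282-0.07812)/0.1282 = 39.06%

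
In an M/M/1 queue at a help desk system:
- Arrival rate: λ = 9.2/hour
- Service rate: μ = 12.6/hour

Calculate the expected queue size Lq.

ρ = λ/μ = 9.2/12.6 = 0.7302
For M/M/1: Lq = λ²/(μ(μ-λ))
Lq = 84.64/(12.6 × 3.40)
Lq = 1.9757 tickets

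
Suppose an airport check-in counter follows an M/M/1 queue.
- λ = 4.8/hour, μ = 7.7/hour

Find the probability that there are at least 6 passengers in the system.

ρ = λ/μ = 4.8/7.7 = 0.62338
P(N ≥ n) = ρⁿ
P(N ≥ 6) = 0.62338^6
P(N ≥ 6) = 0.05868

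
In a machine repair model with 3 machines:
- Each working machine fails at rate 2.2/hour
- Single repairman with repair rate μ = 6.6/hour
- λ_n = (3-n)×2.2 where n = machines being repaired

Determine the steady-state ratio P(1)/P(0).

P(1)/P(0) = ∏_{i=0}^{1-1} λ_i/μ_{i+1}
= (3-0)×2.2/6.6
= 1.0000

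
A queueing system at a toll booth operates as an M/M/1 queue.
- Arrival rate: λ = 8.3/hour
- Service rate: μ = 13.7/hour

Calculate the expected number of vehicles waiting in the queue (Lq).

ρ = λ/μ = 8.3/13.7 = 0.6058
For M/M/1: Lq = λ²/(μ(μ-λ))
Lq = 68.89/(13.7 × 5.40)
Lq = 0.9312 vehicles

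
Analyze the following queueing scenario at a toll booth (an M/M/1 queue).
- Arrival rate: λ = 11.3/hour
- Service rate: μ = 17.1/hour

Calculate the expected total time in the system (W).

First, compute utilization: ρ = λ/μ = 11.3/17.1 = 0.6608
For M/M/1: W = 1/(μ-λ)
W = 1/(17.1-11.3) = 1/5.80
W = 0.1724 hours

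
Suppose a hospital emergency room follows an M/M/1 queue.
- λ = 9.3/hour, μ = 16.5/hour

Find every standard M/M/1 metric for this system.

Step 1: ρ = λ/μ = 9.3/16.5 = 0.5636
Step 2: L = λ/(μ-λ) = 9.3/7.20 = 1.2917
Step 3: Lq = λ²/(μ(μ-λ)) = 86.49/(16.5×7.20) = 0.7280
Step 4: W = 1/(μ-λ) = 1/7.20 = 0.13889
Step 5: Wq = λ/(μ(μ-λ)) = 9.3/(16.5×7.20) = 0.07828
Step 6: P(0) = 1-ρ = 0.4364
Verify: L = λW = 9.3×0.13889 = 1.2917 ✔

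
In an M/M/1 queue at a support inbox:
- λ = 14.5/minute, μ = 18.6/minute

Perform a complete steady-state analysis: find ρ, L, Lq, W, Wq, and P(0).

Step 1: ρ = λ/μ = 14.5/18.6 = 0.7796
Step 2: L = λ/(μ-λ) = 14.5/4.10 = 3.5366
Step 3: Lq = λ²/(μ(μ-λ)) = 210.25/(18.6×4.10) = 2.7570
Step 4: W = 1/(μ-λ) = 1/4.10 = 0.2439
Step 5: Wq = λ/(μ(μ-λ)) = 14.5/(18.6×4.10) = 0.1901
Step 6: P(0) = 1-ρ = 0.2204
Verify: L = λW = 14.5×0.2439 = 3.5366 ✔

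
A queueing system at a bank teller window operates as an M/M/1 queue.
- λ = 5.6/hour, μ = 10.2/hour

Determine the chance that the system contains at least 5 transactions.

ρ = λ/μ = 5.6/10.2 = 0.54902
P(N ≥ n) = ρⁿ
P(N ≥ 5) = 0.54902^5
P(N ≥ 5) = 0.04988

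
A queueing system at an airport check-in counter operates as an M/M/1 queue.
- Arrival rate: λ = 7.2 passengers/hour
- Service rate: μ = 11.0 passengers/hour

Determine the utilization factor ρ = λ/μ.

Server utilization: ρ = λ/μ
ρ = 7.2/11.0 = 0.6545
The server is busy 65.45% of the time.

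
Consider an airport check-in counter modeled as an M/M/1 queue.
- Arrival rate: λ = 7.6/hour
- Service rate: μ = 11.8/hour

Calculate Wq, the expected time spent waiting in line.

First, compute utilization: ρ = λ/μ = 7.6/11.8 = 0.6441
For M/M/1: Wq = λ/(μ(μ-λ))
Wq = 7.6/(11.8 × (11.8-7.6))
Wq = 7.6/(11.8 × 4.20)
Wq = 0.1533 hours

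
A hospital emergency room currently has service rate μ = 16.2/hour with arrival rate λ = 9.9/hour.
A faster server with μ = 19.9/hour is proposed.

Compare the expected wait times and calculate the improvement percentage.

System 1: ρ₁ = 9.9/16.2 = 0.6111, W₁ = 1/(16.2-9.9) = 0.15873
System 2: ρ₂ = 9.9/19.9 = 0.4975, W₂ = 1/(19.9-9.9) = 0.10000
Improvement: (W₁-W₂)/W₁ = (0.15873-0.10000)/0.15873 = 37.00%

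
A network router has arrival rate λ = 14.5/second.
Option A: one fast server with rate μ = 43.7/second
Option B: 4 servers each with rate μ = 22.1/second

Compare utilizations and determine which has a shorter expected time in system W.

Option A: single server μ = 43.7 (M/M/1)
  ρ_A = 14.5/43.7 = 0.3318
  W_A = 1/(μ-λ) = 1/(43.7-14.5) = 1/29.20 = 0.03425

Option B: 4 servers μ = 22.1 (M/M/4)
  ρ_B = λ/(cμ) = 14.5/(4×22.1) = 0.1640
  Offered load a = λ/μ = cρ = 14.5/22.1 = 0.6561
  P₀ = [ Σₙ₌₀^3 aⁿ/n! + a^4/(4!(1-ρ)) ]⁻¹
  Σ = a^0/0! + a^1/1! + a^2/2! + a^3/3! = 1.0000 + 0.6561 + 0.2152 + 0.04707 = 1.9184
  a^4/(4!(1-ρ)) = 0.18531/(24 × 0.83597) = 0.009236
  P₀ = 1/(1.9184 + 0.009236) = 0.5188
  Lq = P₀·a^4·ρ / (4!(1-ρ)²) = 0.51876 × 0.18531 × 0.16403 / (24 × 0.69885) = 0.0009401
  Wq_B = Lq/λ = 0.00094014/14.5 = 0.00006484
  W_B = Wq_B + 1/μ = 0.00006484 + 0.04525 = 0.04531

Since W_A = 0.03425 < W_B = 0.04531, Option A (single fast server) has the shorter time in system.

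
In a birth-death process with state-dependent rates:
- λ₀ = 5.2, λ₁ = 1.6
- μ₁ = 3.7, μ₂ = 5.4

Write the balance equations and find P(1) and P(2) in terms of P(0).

Balance equations:
State 0: λ₀P₀ = μ₁P₁ → P₁ = (λ₀/μ₁)P₀ = (5.2/3.7)P₀ = 1.4054P₀
State 1: P₂ = (λ₀λ₁)/(μ₁μ₂)P₀ = (5.2×1.6)/(3.7×5.4)P₀ = 0.4164P₀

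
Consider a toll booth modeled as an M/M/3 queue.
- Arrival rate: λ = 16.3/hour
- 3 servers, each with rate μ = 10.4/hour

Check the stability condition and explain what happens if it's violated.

Stability requires ρ = λ/(cμ) < 1
ρ = 16.3/(3 × 10.4) = 16.3/31.20 = 0.5224
Since 0.5224 < 1, the system is STABLE.
The servers are busy 52.24% of the time.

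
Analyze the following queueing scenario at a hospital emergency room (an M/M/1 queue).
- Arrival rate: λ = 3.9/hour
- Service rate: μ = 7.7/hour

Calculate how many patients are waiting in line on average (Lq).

ρ = λ/μ = 3.9/7.7 = 0.5065
For M/M/1: Lq = λ²/(μ(μ-λ))
Lq = 15.21/(7.7 × 3.80)
Lq = 0.5198 patients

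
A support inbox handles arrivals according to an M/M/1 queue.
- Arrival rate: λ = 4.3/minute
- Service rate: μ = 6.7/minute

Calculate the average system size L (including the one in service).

ρ = λ/μ = 4.3/6.7 = 0.6418
For M/M/1: L = λ/(μ-λ)
L = 4.3/(6.7-4.3) = 4.3/2.40
L = 1.7917 emails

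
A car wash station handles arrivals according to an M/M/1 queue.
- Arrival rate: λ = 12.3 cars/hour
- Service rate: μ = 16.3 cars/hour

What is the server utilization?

Server utilization: ρ = λ/μ
ρ = 12.3/16.3 = 0.7546
The server is busy 75.46% of the time.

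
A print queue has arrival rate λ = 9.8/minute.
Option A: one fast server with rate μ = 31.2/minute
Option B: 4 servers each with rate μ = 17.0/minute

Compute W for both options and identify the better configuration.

Option A: single server μ = 31.2 (M/M/1)
  ρ_A = 9.8/31.2 = 0.3141
  W_A = 1/(μ-λ) = 1/(31.2-9.8) = 1/21.40 = 0.04673

Option B: 4 servers μ = 17.0 (M/M/4)
  ρ_B = λ/(cμ) = 9.8/(4×17.0) = 0.1441
  Offered load a = λ/μ = cρ = 9.8/17.0 = 0.5765
  P₀ = [ Σₙ₌₀^3 aⁿ/n! + a^4/(4!(1-ρ)) ]⁻¹
  Σ = a^0/0! + a^1/1! + a^2/2! + a^3/3! = 1.0000 + 0.5765 + 0.1662 + 0.03193 = 1.7746
  a^4/(4!(1-ρ)) = 0.110435/(24 × 0.855882) = 0.005376
  P₀ = 1/(1.7746 + 0.005376) = 0.5618
  Lq = P₀·a^4·ρ / (4!(1-ρ)²) = 0.56182 × 0.11044 × 0.14412 / (24 × 0.73253) = 0.0005086
  Wq_B = Lq/λ = 0.00050861/9.8 = 0.000051899
  W_B = Wq_B + 1/μ = 0.000051899 + 0.058824 = 0.05888

Since W_A = 0.04673 < W_B = 0.05888, Option A (single fast server) has the shorter time in system.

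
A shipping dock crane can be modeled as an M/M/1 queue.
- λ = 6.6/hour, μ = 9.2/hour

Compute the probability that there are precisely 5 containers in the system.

ρ = λ/μ = 6.6/9.2 = 0.7174
P(n) = (1-ρ)ρⁿ
P(5) = (1-0.7174) × 0.7174^5
P(5) = 0.28260 × 0.19002
P(5) = 0.05370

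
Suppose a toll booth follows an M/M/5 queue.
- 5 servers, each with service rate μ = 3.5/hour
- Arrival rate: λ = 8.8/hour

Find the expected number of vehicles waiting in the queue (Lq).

Traffic intensity: ρ = λ/(cμ) = 8.8/(5×3.5) = 0.5029
Since ρ = 0.5029 < 1, system is stable.
Offered load a = λ/μ = cρ = 8.8/3.5 = 2.5143
P₀ = [ Σₙ₌₀^4 aⁿ/n! + a^5/(5!(1-ρ)) ]⁻¹
Σ = a^0/0! + a^1/1! + a^2/2! + a^3/3! + a^4/4! = 1.0000 + 2.5143 + 3.1608 + 2.6491 + 1.6651 = 10.9893
a^5/(5!(1-ρ)) = 100.4785/(120 × 0.49714) = 1.6843
P₀ = 1/(10.9893 + 1.6843) = 0.07890
Lq = P₀·a^5·ρ / (5!(1-ρ)²) = 0.07890 × 100.4785 × 0.5029 / (120 × 0.2472) = 0.1344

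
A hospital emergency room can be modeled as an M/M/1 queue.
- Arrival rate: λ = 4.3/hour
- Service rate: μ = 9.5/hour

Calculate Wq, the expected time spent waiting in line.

First, compute utilization: ρ = λ/μ = 4.3/9.5 = 0.4526
For M/M/1: Wq = λ/(μ(μ-λ))
Wq = 4.3/(9.5 × (9.5-4.3))
Wq = 4.3/(9.5 × 5.20)
Wq = 0.08704 hours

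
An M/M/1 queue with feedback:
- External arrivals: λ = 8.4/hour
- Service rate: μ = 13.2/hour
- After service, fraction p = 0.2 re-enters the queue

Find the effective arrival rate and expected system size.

Effective arrival rate: λ_eff = λ/(1-p) = 8.4/(1-0.2) = 8.4/0.80 = 10.5000
ρ = λ_eff/μ = 10.5000/13.2 = 0.795455
L = ρ/(1-ρ) = 0.795455/(1-0.795455) = 3.8889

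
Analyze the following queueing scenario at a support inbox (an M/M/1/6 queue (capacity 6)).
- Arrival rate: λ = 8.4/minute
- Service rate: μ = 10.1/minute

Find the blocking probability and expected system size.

ρ = λ/μ = 8.4/10.1 = 0.8317
P₀ = (1-ρ)/(1-ρ^(K+1)) = (1-0.8317)/(1-0.8317^7) = 0.1683/0.7247 = 0.2322
P_K = P₀×ρ^K = 0.2322 × 0.8317^6 = 0.2322 × 0.3310 = 0.07686
Blocking probability P_6 = 0.07686 (7.69%)
L = ρ[1 - (K+1)ρ^K + Kρ^(K+1)] / [(1-ρ)(1-ρ^(K+1))]
L = 0.8317 × (1 - 7×0.330979 + 6×0.275275) / ((1 - 0.8317) × (1 - 0.275275)) = 2.2829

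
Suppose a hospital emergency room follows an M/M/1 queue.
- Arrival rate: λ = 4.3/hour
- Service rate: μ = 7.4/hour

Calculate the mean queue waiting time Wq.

First, compute utilization: ρ = λ/μ = 4.3/7.4 = 0.5811
For M/M/1: Wq = λ/(μ(μ-λ))
Wq = 4.3/(7.4 × (7.4-4.3))
Wq = 4.3/(7.4 × 3.10)
Wq = 0.1874 hours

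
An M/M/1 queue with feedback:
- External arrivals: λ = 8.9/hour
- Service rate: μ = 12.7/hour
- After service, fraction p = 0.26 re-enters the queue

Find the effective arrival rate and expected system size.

Effective arrival rate: λ_eff = λ/(1-p) = 8.9/(1-0.26) = 8.9/0.74 = 12.0270
ρ = λ_eff/μ = 12.0270/12.7 = 0.94701
L = ρ/(1-ρ) = 0.94701/(1-0.94701) = 17.8715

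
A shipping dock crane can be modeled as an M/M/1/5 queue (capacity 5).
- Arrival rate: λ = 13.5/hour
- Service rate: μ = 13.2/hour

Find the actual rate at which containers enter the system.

ρ = λ/μ = 13.5/13.2 = 1.02273
P₀ = (1-ρ)/(1-ρ^(K+1)) = (1-1.02273)/(1-1.02273^6) = -0.02273/-0.1444 = 0.1574
P_K = P₀×ρ^K = 0.15744 × 1.02273^5 = 0.15744 × 1.1189 = 0.1762
λ_eff = λ(1-P_K) = 13.5 × (1 - 0.17617) = 13.5 × 0.82383 = 11.1217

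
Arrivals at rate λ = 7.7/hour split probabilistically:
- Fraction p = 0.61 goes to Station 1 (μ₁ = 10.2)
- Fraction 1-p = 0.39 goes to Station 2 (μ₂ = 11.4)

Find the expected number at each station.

Effective rates: λ₁ = 7.7×0.61 = 4.697, λ₂ = 7.7×0.39 = 3.003
Station 1: ρ₁ = 4.697/10.2 = 0.46049, L₁ = ρ₁/(1-ρ₁) = 0.46049/(1-0.46049) = 0.8535
Station 2: ρ₂ = 3.003/11.4 = 0.2634, L₂ = ρ₂/(1-ρ₂) = 0.2634/(1-0.2634) = 0.3576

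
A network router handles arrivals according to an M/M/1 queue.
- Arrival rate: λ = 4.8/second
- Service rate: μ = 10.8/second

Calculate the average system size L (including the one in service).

ρ = λ/μ = 4.8/10.8 = 0.4444
For M/M/1: L = λ/(μ-λ)
L = 4.8/(10.8-4.8) = 4.8/6.00
L = 0.8000 packets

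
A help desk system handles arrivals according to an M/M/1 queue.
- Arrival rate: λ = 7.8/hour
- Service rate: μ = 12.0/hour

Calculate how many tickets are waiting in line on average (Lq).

ρ = λ/μ = 7.8/12.0 = 0.6500
For M/M/1: Lq = λ²/(μ(μ-λ))
Lq = 60.84/(12.0 × 4.20)
Lq = 1.2071 tickets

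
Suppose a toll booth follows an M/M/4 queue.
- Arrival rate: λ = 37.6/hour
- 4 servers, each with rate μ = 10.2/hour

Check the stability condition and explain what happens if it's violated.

Stability requires ρ = λ/(cμ) < 1
ρ = 37.6/(4 × 10.2) = 37.6/40.80 = 0.9216
Since 0.9216 < 1, the system is STABLE.
The servers are busy 92.16% of the time.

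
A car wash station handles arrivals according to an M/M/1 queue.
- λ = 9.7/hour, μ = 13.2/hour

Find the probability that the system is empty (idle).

ρ = λ/μ = 9.7/13.2 = 0.7348
P(0) = 1 - ρ = 1 - 0.7348 = 0.2652
The server is idle 26.52% of the time.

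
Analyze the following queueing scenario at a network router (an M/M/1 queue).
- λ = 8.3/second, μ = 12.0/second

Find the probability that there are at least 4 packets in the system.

ρ = λ/μ = 8.3/12.0 = 0.6917
P(N ≥ n) = ρⁿ
P(N ≥ 4) = 0.6917^4
P(N ≥ 4) = 0.2289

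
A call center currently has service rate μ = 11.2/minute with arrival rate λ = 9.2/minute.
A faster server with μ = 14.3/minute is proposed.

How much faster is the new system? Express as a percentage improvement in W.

System 1: ρ₁ = 9.2/11.2 = 0.8214, W₁ = 1/(11.2-9.2) = 0.5000
System 2: ρ₂ = 9.2/14.3 = 0.6434, W₂ = 1/(14.3-9.2) = 0.1961
Improvement: (W₁-W₂)/W₁ = (0.5000-0.1961)/0.5000 = 60.78%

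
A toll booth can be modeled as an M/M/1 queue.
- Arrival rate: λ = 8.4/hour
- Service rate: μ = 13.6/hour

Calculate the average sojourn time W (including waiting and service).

First, compute utilization: ρ = λ/μ = 8.4/13.6 = 0.6176
For M/M/1: W = 1/(μ-λ)
W = 1/(13.6-8.4) = 1/5.20
W = 0.1923 hours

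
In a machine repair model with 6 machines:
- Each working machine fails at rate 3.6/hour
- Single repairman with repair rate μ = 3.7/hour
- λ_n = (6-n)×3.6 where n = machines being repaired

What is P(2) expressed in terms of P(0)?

P(2)/P(0) = ∏_{i=0}^{2-1} λ_i/μ_{i+1}
= (6-0)×3.6/3.7 × (6-1)×3.6/3.7
= 28.4003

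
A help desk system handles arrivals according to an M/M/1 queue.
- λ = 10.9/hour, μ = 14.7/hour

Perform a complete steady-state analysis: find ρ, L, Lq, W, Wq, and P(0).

Step 1: ρ = λ/μ = 10.9/14.7 = 0.7415
Step 2: L = λ/(μ-λ) = 10.9/3.80 = 2.8684
Step 3: Lq = λ²/(μ(μ-λ)) = 118.81/(14.7×3.80) = 2.1269
Step 4: W = 1/(μ-λ) = 1/3.80 = 0.26316
Step 5: Wq = λ/(μ(μ-λ)) = 10.9/(14.7×3.80) = 0.1951
Step 6: P(0) = 1-ρ = 0.2585
Verify: L = λW = 10.9×0.26316 = 2.8684 ✔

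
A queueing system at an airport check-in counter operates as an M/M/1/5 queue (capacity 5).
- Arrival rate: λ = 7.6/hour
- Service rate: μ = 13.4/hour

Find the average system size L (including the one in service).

ρ = λ/μ = 7.6/13.4 = 0.567164
P₀ = (1-ρ)/(1-ρ^(K+1)) = (1-0.567164)/(1-0.567164^6) = 0.4328/0.9667 = 0.4477
P_K = P₀×ρ^K = 0.4477 × 0.567164^5 = 0.4477 × 0.05869 = 0.02628
L = ρ[1 - (K+1)ρ^K + Kρ^(K+1)] / [(1-ρ)(1-ρ^(K+1))]
L = 0.567164 × (1 - 6×0.05869 + 5×0.03329) / ((1 - 0.567164) × (1 - 0.03329)) = 1.1038 passengers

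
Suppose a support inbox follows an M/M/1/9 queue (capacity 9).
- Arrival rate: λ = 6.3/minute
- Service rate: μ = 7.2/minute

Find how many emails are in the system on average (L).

ρ = λ/μ = 6.3/7.2 = 0.8750
P₀ = (1-ρ)/(1-ρ^(K+1)) = (1-0.8750)/(1-0.8750^10) = 0.1250/0.7369 = 0.1696
P_K = P₀×ρ^K = 0.1696 × 0.8750^9 = 0.1696 × 0.3007 = 0.05100
L = ρ[1 - (K+1)ρ^K + Kρ^(K+1)] / [(1-ρ)(1-ρ^(K+1))]
L = 0.8750 × (1 - 10×0.300658 + 9×0.263076) / ((1 - 0.8750) × (1 - 0.263076)) = 3.4301 emails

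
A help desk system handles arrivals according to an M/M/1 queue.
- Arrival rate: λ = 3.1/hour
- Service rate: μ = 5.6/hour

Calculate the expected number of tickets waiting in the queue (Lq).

ρ = λ/μ = 3.1/5.6 = 0.5536
For M/M/1: Lq = λ²/(μ(μ-λ))
Lq = 9.61/(5.6 × 2.50)
Lq = 0.6864 tickets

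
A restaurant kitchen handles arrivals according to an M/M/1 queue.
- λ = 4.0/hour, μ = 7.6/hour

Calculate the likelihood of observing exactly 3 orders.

ρ = λ/μ = 4.0/7.6 = 0.5263
P(n) = (1-ρ)ρⁿ
P(3) = (1-0.5263) × 0.5263^3
P(3) = 0.47370 × 0.14578
P(3) = 0.06906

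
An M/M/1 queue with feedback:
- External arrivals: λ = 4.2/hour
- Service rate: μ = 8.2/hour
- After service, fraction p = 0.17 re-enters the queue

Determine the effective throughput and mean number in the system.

Effective arrival rate: λ_eff = λ/(1-p) = 4.2/(1-0.17) = 4.2/0.83 = 5.060241
ρ = λ_eff/μ = 5.060241/8.2 = 0.617103
L = ρ/(1-ρ) = 0.617103/(1-0.617103) = 1.6117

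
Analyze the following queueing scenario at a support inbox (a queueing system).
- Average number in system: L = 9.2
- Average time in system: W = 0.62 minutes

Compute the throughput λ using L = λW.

Little's Law: L = λW, so λ = L/W
λ = 9.2/0.62 = 14.8387 emails/minute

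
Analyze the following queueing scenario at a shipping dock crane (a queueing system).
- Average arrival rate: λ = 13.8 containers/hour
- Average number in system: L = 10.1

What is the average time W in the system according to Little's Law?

Little's Law: L = λW, so W = L/λ
W = 10.1/13.8 = 0.7319 hours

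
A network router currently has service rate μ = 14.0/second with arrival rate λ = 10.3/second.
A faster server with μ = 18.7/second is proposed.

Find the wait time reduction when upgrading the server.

System 1: ρ₁ = 10.3/14.0 = 0.7357, W₁ = 1/(14.0-10.3) = 0.27027
System 2: ρ₂ = 10.3/18.7 = 0.5508, W₂ = 1/(18.7-10.3) = 0.11905
Improvement: (W₁-W₂)/W₁ = (0.27027-0.11905)/0.27027 = 55.95%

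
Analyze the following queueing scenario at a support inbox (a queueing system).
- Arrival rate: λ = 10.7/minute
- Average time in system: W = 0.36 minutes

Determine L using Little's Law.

Little's Law: L = λW
L = 10.7 × 0.36 = 3.8520 emails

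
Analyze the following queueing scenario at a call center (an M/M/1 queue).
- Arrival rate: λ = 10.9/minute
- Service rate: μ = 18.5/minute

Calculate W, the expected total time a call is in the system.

First, compute utilization: ρ = λ/μ = 10.9/18.5 = 0.5892
For M/M/1: W = 1/(μ-λ)
W = 1/(18.5-10.9) = 1/7.60
W = 0.1316 minutes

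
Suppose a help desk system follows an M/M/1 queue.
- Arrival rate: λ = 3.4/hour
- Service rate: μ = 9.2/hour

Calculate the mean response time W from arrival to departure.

First, compute utilization: ρ = λ/μ = 3.4/9.2 = 0.3696
For M/M/1: W = 1/(μ-λ)
W = 1/(9.2-3.4) = 1/5.80
W = 0.1724 hours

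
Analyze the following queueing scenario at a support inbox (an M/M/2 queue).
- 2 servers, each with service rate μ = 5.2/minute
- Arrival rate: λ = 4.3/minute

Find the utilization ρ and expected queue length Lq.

Traffic intensity: ρ = λ/(cμ) = 4.3/(2×5.2) = 0.4135
Since ρ = 0.4135 < 1, system is stable.
Offered load a = λ/μ = cρ = 4.3/5.2 = 0.8269
P₀ = [ Σₙ₌₀^1 aⁿ/n! + a^2/(2!(1-ρ)) ]⁻¹
Σ = a^0/0! + a^1/1! = 1.0000 + 0.8269 = 1.8269
a^2/(2!(1-ρ)) = 0.6838/(2 × 0.5865) = 0.5829
P₀ = 1/(1.8269 + 0.5829) = 0.4150
Lq = P₀·a^2·ρ / (2!(1-ρ)²) = 0.41497 × 0.68380 × 0.41346 / (2 × 0.34403) = 0.1705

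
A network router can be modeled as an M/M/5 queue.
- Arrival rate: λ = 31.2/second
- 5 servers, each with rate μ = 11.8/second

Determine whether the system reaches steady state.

Stability requires ρ = λ/(cμ) < 1
ρ = 31.2/(5 × 11.8) = 31.2/59.00 = 0.5288
Since 0.5288 < 1, the system is STABLE.
The servers are busy 52.88% of the time.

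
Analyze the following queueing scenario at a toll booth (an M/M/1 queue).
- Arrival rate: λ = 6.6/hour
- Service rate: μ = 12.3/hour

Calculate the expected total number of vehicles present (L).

ρ = λ/μ = 6.6/12.3 = 0.5366
For M/M/1: L = λ/(μ-λ)
L = 6.6/(12.3-6.6) = 6.6/5.70
L = 1.1579 vehicles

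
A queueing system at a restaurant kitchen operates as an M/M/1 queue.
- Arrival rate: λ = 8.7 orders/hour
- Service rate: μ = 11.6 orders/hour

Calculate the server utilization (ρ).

Server utilization: ρ = λ/μ
ρ = 8.7/11.6 = 0.7500
The server is busy 75.00% of the time.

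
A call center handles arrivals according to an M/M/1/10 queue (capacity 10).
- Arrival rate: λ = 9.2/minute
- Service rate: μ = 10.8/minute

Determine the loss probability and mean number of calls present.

ρ = λ/μ = 9.2/10.8 = 0.85185
P₀ = (1-ρ)/(1-ρ^(K+1)) = (1-0.85185)/(1-0.85185^11) = 0.14815/0.82861 = 0.1788
P_K = P₀×ρ^K = 0.1788 × 0.85185^10 = 0.1788 × 0.2012 = 0.03597
Blocking probability P_10 = 0.03597 (3.60%)
L = ρ[1 - (K+1)ρ^K + Kρ^(K+1)] / [(1-ρ)(1-ρ^(K+1))]
L = 0.85185 × (1 - 11×0.201202 + 10×0.171394) / ((1 - 0.85185) × (1 - 0.171394)) = 3.4746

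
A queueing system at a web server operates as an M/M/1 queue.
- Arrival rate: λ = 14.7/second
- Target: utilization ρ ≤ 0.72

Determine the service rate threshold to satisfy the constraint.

ρ = λ/μ, so μ = λ/ρ
μ ≥ 14.7/0.72 = 20.4167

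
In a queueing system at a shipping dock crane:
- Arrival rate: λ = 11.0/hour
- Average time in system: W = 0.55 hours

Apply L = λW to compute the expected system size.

Little's Law: L = λW
L = 11.0 × 0.55 = 6.0500 containers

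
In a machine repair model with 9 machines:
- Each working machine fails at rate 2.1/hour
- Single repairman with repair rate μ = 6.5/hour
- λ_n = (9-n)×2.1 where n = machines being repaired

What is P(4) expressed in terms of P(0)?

P(4)/P(0) = ∏_{i=0}^{4-1} λ_i/μ_{i+1}
= (9-0)×2.1/6.5 × (9-1)×2.1/6.5 × (9-2)×2.1/6.5 × (9-3)×2.1/6.5
= 32.9462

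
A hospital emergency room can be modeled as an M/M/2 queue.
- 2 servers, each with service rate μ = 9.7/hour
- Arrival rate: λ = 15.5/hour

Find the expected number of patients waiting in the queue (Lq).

Traffic intensity: ρ = λ/(cμ) = 15.5/(2×9.7) = 0.7990
Since ρ = 0.7990 < 1, system is stable.
Offered load a = λ/μ = cρ = 15.5/9.7 = 1.5979
P₀ = [ Σₙ₌₀^1 aⁿ/n! + a^2/(2!(1-ρ)) ]⁻¹
Σ = a^0/0! + a^1/1! = 1.0000 + 1.5979 = 2.5979
a^2/(2!(1-ρ)) = 2.5534/(2 × 0.20103) = 6.3508
P₀ = 1/(2.5979 + 6.3508) = 0.1117
Lq = P₀·a^2·ρ / (2!(1-ρ)²) = 0.1117479 × 2.553406 × 0.7989691 / (2 × 0.04041343) = 2.8205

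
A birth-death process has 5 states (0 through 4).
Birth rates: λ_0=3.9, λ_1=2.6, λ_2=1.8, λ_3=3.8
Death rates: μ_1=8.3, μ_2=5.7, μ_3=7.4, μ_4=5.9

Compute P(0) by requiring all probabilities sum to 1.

Ratios P(n)/P(0) = (λ₀···λₙ₋₁)/(μ₁···μₙ):
P(1)/P(0) = (3.9)/(8.3) = 0.4699
P(2)/P(0) = (3.9×2.6)/(8.3×5.7) = 0.2143
P(3)/P(0) = (3.9×2.6×1.8)/(8.3×5.7×7.4) = 0.05213
P(4)/P(0) = (3.9×2.6×1.8×3.8)/(8.3×5.7×7.4×5.9) = 0.03358

Normalization: ∑ P(n) = 1
P(0) × (1.0000 + 0.4699 + 0.2143 + 0.05213 + 0.03358) = 1
P(0) × 1.7699 = 1
P(0) = 1/1.7699 = 0.5650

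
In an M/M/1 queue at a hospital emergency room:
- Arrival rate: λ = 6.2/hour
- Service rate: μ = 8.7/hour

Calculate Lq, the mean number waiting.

ρ = λ/μ = 6.2/8.7 = 0.7126
For M/M/1: Lq = λ²/(μ(μ-λ))
Lq = 38.44/(8.7 × 2.50)
Lq = 1.7674 patients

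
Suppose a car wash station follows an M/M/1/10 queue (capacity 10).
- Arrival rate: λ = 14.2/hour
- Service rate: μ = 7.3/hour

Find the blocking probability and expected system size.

ρ = λ/μ = 14.2/7.3 = 1.9452
P₀ = (1-ρ)/(1-ρ^(K+1)) = (1-1.9452)/(1-1.9452^11) = -0.9452/-1507.7138 = 0.0006269
P_K = P₀×ρ^K = 0.0006269 × 1.9452^10 = 0.0006269 × 775.6086 = 0.4862
Blocking probability P_10 = 0.4862 (48.62%)
L = ρ[1 - (K+1)ρ^K + Kρ^(K+1)] / [(1-ρ)(1-ρ^(K+1))]
L = 1.9452 × (1 - 11×775.6086 + 10×1508.7138) / ((1 - 1.9452) × (1 - 1508.7138)) = 8.9493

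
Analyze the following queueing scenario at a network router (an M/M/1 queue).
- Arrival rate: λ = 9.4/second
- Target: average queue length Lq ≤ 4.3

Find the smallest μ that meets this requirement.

For M/M/1: Lq = λ²/(μ(μ-λ))
Need Lq ≤ 4.3, i.e. μ(μ-λ) ≥ λ²/4.3
μ² - 9.4μ - 88.36/4.3 ≥ 0  →  μ² - 9.4μ - 20.548837 ≥ 0
Quadratic formula (positive root): μ = [λ + √(λ² + 4×20.548837)]/2
Discriminant: 88.36 + 4×20.548837 = 170.5553, √170.5553 = 13.0597
μ ≥ (9.4 + 13.0597)/2 = 11.2298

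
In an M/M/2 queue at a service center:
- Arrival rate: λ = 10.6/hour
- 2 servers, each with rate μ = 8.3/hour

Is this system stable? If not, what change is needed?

Stability requires ρ = λ/(cμ) < 1
ρ = 10.6/(2 × 8.3) = 10.6/16.60 = 0.6386
Since 0.6386 < 1, the system is STABLE.
The servers are busy 63.86% of the time.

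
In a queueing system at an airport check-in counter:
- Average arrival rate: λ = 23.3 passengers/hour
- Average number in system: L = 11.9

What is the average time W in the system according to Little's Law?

Little's Law: L = λW, so W = L/λ
W = 11.9/23.3 = 0.5107 hours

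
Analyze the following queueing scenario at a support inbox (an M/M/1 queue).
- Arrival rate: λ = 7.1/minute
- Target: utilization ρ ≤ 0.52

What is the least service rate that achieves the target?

ρ = λ/μ, so μ = λ/ρ
μ ≥ 7.1/0.52 = 13.6538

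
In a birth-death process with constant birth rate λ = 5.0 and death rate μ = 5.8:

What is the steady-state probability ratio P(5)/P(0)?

For constant rates: P(n)/P(0) = (λ/μ)^n
P(5)/P(0) = (5.0/5.8)^5 = 0.86207^5 = 0.4761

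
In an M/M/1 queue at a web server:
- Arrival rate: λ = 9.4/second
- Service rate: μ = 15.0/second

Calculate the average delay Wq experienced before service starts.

First, compute utilization: ρ = λ/μ = 9.4/15.0 = 0.6267
For M/M/1: Wq = λ/(μ(μ-λ))
Wq = 9.4/(15.0 × (15.0-9.4))
Wq = 9.4/(15.0 × 5.60)
Wq = 0.1119 seconds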